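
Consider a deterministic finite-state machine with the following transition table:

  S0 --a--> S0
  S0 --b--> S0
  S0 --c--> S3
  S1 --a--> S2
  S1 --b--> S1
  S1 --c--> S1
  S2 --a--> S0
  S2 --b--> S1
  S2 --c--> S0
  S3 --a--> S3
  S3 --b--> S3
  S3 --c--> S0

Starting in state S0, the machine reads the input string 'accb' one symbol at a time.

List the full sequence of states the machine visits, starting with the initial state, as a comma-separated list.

Answer: S0, S0, S3, S0, S0

Derivation:
Start: S0
  read 'a': S0 --a--> S0
  read 'c': S0 --c--> S3
  read 'c': S3 --c--> S0
  read 'b': S0 --b--> S0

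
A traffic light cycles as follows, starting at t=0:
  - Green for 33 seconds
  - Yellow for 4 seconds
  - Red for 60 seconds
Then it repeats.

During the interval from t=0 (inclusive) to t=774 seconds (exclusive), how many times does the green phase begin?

Answer: 8

Derivation:
Cycle = 33+4+60 = 97s
green phase starts at t = k*97 + 0 for k=0,1,2,...
Need k*97+0 < 774 → k < 7.979
k ∈ {0, ..., 7} → 8 starts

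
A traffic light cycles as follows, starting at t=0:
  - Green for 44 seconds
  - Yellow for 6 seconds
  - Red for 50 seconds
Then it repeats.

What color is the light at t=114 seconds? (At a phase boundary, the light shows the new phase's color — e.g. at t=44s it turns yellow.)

Answer: green

Derivation:
Cycle length = 44 + 6 + 50 = 100s
t = 114, phase_t = 114 mod 100 = 14
14 < 44 (green end) → GREEN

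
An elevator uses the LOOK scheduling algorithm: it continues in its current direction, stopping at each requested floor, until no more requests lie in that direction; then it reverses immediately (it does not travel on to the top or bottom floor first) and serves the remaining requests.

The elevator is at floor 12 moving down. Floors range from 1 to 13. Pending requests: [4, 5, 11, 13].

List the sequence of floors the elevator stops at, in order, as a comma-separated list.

Answer: 11, 5, 4, 13

Derivation:
Current: 12, moving DOWN
Serve below first (descending): [11, 5, 4]
Then reverse, serve above (ascending): [13]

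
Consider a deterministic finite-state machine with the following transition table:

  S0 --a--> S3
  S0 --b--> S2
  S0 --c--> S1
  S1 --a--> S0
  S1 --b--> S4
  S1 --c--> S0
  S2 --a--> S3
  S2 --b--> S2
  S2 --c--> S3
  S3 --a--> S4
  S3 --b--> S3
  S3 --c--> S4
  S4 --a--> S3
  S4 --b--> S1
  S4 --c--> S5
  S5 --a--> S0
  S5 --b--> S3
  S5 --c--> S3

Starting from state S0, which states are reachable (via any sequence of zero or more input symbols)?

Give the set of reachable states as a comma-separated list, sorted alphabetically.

BFS from S0:
  visit S0: S0--a-->S3 (new), S0--b-->S2 (new), S0--c-->S1 (new)
  visit S3: S3--a-->S4 (new), S3--b-->S3 (seen), S3--c-->S4 (seen)
  visit S2: S2--a-->S3 (seen), S2--b-->S2 (seen), S2--c-->S3 (seen)
  visit S1: S1--a-->S0 (seen), S1--b-->S4 (seen), S1--c-->S0 (seen)
  visit S4: S4--a-->S3 (seen), S4--b-->S1 (seen), S4--c-->S5 (new)
  visit S5: S5--a-->S0 (seen), S5--b-->S3 (seen), S5--c-->S3 (seen)

Answer: S0, S1, S2, S3, S4, S5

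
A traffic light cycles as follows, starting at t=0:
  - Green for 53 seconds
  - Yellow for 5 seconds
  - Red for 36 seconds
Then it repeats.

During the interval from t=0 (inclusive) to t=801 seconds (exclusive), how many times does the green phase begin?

Answer: 9

Derivation:
Cycle = 53+5+36 = 94s
green phase starts at t = k*94 + 0 for k=0,1,2,...
Need k*94+0 < 801 → k < 8.521
k ∈ {0, ..., 8} → 9 starts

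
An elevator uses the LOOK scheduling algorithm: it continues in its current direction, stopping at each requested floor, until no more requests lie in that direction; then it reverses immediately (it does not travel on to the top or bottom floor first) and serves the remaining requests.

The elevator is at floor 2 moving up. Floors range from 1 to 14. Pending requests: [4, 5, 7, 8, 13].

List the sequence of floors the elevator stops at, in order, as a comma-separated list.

Answer: 4, 5, 7, 8, 13

Derivation:
Current: 2, moving UP
Serve above first (ascending): [4, 5, 7, 8, 13]
Then reverse, serve below (descending): []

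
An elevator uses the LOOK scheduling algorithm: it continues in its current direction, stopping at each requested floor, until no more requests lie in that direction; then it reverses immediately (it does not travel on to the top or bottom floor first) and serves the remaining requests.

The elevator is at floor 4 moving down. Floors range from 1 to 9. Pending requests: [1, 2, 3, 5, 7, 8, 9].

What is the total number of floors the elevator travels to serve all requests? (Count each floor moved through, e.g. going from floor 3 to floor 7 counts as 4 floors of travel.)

Start at floor 4 moving down, LOOK stop order: [3, 2, 1, 5, 7, 8, 9]
  4 → 3: |3-4| = 1, total = 1
  3 → 2: |2-3| = 1, total = 2
  2 → 1: |1-2| = 1, total = 3
  1 → 5: |5-1| = 4, total = 7
  5 → 7: |7-5| = 2, total = 9
  7 → 8: |8-7| = 1, total = 10
  8 → 9: |9-8| = 1, total = 11

Answer: 11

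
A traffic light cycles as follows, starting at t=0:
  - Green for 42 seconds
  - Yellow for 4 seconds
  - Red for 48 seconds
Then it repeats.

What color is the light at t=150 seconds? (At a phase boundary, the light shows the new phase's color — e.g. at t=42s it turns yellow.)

Cycle length = 42 + 4 + 48 = 94s
t = 150, phase_t = 150 mod 94 = 56
56 >= 46 → RED

Answer: red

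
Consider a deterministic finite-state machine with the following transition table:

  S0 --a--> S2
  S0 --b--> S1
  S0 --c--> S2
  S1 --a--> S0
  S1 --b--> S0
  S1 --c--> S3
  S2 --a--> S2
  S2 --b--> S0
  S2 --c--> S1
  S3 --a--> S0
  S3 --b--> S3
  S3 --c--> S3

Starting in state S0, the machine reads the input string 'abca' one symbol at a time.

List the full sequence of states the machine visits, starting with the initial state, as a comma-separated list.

Answer: S0, S2, S0, S2, S2

Derivation:
Start: S0
  read 'a': S0 --a--> S2
  read 'b': S2 --b--> S0
  read 'c': S0 --c--> S2
  read 'a': S2 --a--> S2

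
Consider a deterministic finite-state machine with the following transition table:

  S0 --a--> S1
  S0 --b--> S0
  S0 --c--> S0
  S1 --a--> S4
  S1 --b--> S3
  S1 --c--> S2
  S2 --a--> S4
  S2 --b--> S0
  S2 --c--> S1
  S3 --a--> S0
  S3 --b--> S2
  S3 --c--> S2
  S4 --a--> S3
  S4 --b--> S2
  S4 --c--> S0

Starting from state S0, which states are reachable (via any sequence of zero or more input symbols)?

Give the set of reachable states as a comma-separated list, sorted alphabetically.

BFS from S0:
  visit S0: S0--a-->S1 (new), S0--b-->S0 (seen), S0--c-->S0 (seen)
  visit S1: S1--a-->S4 (new), S1--b-->S3 (new), S1--c-->S2 (new)
  visit S4: S4--a-->S3 (seen), S4--b-->S2 (seen), S4--c-->S0 (seen)
  visit S3: S3--a-->S0 (seen), S3--b-->S2 (seen), S3--c-->S2 (seen)
  visit S2: S2--a-->S4 (seen), S2--b-->S0 (seen), S2--c-->S1 (seen)

Answer: S0, S1, S2, S3, S4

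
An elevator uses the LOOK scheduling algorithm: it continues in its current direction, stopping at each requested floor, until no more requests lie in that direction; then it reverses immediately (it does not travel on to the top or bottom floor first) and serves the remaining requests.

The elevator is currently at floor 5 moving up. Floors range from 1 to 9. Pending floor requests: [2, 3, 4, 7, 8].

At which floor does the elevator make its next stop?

Current floor: 5, direction: up
Requests above: [7, 8]
Requests below: [2, 3, 4]
Moving up and requests lie above → nearest above is min([7, 8]) = 7

Answer: 7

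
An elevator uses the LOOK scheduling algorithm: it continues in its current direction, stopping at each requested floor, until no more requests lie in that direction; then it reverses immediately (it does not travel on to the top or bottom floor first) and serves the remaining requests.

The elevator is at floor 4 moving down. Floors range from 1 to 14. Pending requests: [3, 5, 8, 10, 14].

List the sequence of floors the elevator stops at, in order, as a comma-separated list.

Current: 4, moving DOWN
Serve below first (descending): [3]
Then reverse, serve above (ascending): [5, 8, 10, 14]

Answer: 3, 5, 8, 10, 14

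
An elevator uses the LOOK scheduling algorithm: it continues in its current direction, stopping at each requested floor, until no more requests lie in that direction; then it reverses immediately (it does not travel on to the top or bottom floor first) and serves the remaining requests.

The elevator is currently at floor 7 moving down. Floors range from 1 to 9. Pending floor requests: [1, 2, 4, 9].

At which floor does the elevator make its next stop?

Current floor: 7, direction: down
Requests above: [9]
Requests below: [1, 2, 4]
Moving down and requests lie below → nearest below is max([1, 2, 4]) = 4

Answer: 4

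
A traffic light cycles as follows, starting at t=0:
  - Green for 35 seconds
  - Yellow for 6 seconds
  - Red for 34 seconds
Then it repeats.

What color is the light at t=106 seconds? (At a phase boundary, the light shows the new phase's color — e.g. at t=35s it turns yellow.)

Answer: green

Derivation:
Cycle length = 35 + 6 + 34 = 75s
t = 106, phase_t = 106 mod 75 = 31
31 < 35 (green end) → GREEN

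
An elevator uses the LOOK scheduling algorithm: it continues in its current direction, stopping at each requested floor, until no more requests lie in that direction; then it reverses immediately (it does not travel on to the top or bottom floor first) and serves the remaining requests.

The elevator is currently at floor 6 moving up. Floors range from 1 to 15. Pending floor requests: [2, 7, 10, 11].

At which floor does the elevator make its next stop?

Answer: 7

Derivation:
Current floor: 6, direction: up
Requests above: [7, 10, 11]
Requests below: [2]
Moving up and requests lie above → nearest above is min([7, 10, 11]) = 7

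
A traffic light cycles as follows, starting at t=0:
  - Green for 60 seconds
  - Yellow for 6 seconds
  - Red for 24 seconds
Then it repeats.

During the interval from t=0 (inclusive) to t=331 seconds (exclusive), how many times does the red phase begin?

Cycle = 60+6+24 = 90s
red phase starts at t = k*90 + 66 for k=0,1,2,...
Need k*90+66 < 331 → k < 2.944
k ∈ {0, ..., 2} → 3 starts

Answer: 3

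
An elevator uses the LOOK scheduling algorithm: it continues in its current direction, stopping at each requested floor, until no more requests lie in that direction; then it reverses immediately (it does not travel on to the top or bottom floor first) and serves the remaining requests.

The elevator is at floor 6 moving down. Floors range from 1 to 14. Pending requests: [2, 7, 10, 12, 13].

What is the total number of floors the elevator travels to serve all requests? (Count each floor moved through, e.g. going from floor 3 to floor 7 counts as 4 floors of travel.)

Answer: 15

Derivation:
Start at floor 6 moving down, LOOK stop order: [2, 7, 10, 12, 13]
  6 → 2: |2-6| = 4, total = 4
  2 → 7: |7-2| = 5, total = 9
  7 → 10: |10-7| = 3, total = 12
  10 → 12: |12-10| = 2, total = 14
  12 → 13: |13-12| = 1, total = 15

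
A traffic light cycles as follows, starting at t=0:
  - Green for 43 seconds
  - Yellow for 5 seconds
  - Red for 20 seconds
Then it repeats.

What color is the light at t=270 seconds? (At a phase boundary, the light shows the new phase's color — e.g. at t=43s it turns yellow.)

Cycle length = 43 + 5 + 20 = 68s
t = 270, phase_t = 270 mod 68 = 66
66 >= 48 → RED

Answer: red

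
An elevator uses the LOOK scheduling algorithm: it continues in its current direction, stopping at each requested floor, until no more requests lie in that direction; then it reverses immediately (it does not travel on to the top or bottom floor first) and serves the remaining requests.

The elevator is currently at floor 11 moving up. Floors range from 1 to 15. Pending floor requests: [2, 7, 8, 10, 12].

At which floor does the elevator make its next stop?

Answer: 12

Derivation:
Current floor: 11, direction: up
Requests above: [12]
Requests below: [2, 7, 8, 10]
Moving up and requests lie above → nearest above is min([12]) = 12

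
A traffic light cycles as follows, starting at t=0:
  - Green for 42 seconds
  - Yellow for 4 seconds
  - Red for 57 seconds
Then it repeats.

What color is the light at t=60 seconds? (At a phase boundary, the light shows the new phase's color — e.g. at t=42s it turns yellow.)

Answer: red

Derivation:
Cycle length = 42 + 4 + 57 = 103s
t = 60, phase_t = 60 mod 103 = 60
60 >= 46 → RED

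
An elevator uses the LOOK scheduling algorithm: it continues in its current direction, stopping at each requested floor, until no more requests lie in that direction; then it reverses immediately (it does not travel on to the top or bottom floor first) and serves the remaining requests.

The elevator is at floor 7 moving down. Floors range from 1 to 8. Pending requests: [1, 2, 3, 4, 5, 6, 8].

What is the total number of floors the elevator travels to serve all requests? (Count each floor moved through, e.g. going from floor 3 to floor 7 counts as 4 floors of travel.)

Answer: 13

Derivation:
Start at floor 7 moving down, LOOK stop order: [6, 5, 4, 3, 2, 1, 8]
  7 → 6: |6-7| = 1, total = 1
  6 → 5: |5-6| = 1, total = 2
  5 → 4: |4-5| = 1, total = 3
  4 → 3: |3-4| = 1, total = 4
  3 → 2: |2-3| = 1, total = 5
  2 → 1: |1-2| = 1, total = 6
  1 → 8: |8-1| = 7, total = 13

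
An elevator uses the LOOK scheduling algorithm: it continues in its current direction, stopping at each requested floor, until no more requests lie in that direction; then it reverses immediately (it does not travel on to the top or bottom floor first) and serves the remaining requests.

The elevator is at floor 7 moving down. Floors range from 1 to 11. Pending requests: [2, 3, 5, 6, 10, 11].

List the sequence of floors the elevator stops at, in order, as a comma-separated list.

Answer: 6, 5, 3, 2, 10, 11

Derivation:
Current: 7, moving DOWN
Serve below first (descending): [6, 5, 3, 2]
Then reverse, serve above (ascending): [10, 11]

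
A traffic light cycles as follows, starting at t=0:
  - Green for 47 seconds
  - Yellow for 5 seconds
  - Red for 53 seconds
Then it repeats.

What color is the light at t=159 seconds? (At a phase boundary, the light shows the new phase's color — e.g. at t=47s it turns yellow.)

Cycle length = 47 + 5 + 53 = 105s
t = 159, phase_t = 159 mod 105 = 54
54 >= 52 → RED

Answer: red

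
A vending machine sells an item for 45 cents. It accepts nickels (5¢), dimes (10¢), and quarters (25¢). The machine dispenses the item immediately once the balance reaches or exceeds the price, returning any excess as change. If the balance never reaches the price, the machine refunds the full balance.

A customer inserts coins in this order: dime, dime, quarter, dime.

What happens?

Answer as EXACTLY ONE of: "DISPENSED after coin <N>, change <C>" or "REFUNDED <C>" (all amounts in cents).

Answer: DISPENSED after coin 3, change 0

Derivation:
Price: 45¢
Coin 1 (dime, 10¢): balance = 10¢
Coin 2 (dime, 10¢): balance = 20¢
Coin 3 (quarter, 25¢): balance = 45¢
  → balance >= price → DISPENSE, change = 45 - 45 = 0¢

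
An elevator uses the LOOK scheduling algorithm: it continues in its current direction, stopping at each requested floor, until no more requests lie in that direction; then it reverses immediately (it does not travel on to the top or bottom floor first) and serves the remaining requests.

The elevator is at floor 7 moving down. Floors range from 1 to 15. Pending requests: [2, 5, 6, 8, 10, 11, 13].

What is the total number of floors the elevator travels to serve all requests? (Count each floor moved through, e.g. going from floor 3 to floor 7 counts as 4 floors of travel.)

Start at floor 7 moving down, LOOK stop order: [6, 5, 2, 8, 10, 11, 13]
  7 → 6: |6-7| = 1, total = 1
  6 → 5: |5-6| = 1, total = 2
  5 → 2: |2-5| = 3, total = 5
  2 → 8: |8-2| = 6, total = 11
  8 → 10: |10-8| = 2, total = 13
  10 → 11: |11-10| = 1, total = 14
  11 → 13: |13-11| = 2, total = 16

Answer: 16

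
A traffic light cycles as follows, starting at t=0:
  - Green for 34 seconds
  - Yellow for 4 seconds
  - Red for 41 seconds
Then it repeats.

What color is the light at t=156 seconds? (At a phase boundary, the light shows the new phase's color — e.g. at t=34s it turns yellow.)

Answer: red

Derivation:
Cycle length = 34 + 4 + 41 = 79s
t = 156, phase_t = 156 mod 79 = 77
77 >= 38 → RED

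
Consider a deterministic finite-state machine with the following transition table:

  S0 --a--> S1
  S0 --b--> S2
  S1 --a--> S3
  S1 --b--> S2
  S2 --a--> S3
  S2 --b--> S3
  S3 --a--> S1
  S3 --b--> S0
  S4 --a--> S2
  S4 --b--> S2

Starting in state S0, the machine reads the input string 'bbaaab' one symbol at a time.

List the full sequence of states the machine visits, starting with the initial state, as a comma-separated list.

Start: S0
  read 'b': S0 --b--> S2
  read 'b': S2 --b--> S3
  read 'a': S3 --a--> S1
  read 'a': S1 --a--> S3
  read 'a': S3 --a--> S1
  read 'b': S1 --b--> S2

Answer: S0, S2, S3, S1, S3, S1, S2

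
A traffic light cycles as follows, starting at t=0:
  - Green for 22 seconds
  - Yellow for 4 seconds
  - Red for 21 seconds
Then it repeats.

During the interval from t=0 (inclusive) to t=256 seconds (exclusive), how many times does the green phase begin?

Answer: 6

Derivation:
Cycle = 22+4+21 = 47s
green phase starts at t = k*47 + 0 for k=0,1,2,...
Need k*47+0 < 256 → k < 5.447
k ∈ {0, ..., 5} → 6 starts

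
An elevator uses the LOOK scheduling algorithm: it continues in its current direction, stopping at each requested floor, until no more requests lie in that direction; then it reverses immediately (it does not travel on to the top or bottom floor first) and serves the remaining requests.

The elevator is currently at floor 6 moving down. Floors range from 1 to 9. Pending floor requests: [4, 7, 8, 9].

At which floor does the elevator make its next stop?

Answer: 4

Derivation:
Current floor: 6, direction: down
Requests above: [7, 8, 9]
Requests below: [4]
Moving down and requests lie below → nearest below is max([4]) = 4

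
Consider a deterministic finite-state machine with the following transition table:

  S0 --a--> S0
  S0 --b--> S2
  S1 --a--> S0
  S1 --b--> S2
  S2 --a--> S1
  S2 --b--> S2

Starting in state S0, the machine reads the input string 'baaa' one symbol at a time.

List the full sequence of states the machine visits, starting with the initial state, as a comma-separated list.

Answer: S0, S2, S1, S0, S0

Derivation:
Start: S0
  read 'b': S0 --b--> S2
  read 'a': S2 --a--> S1
  read 'a': S1 --a--> S0
  read 'a': S0 --a--> S0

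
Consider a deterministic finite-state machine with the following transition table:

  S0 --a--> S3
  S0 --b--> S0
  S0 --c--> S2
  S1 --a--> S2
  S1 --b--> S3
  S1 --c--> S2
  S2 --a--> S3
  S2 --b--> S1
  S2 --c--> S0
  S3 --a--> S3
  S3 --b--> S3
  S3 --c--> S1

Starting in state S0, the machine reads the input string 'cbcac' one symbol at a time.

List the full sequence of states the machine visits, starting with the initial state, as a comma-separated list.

Answer: S0, S2, S1, S2, S3, S1

Derivation:
Start: S0
  read 'c': S0 --c--> S2
  read 'b': S2 --b--> S1
  read 'c': S1 --c--> S2
  read 'a': S2 --a--> S3
  read 'c': S3 --c--> S1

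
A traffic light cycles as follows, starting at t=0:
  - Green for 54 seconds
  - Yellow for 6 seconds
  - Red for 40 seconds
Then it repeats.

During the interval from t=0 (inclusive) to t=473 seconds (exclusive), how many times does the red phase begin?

Answer: 5

Derivation:
Cycle = 54+6+40 = 100s
red phase starts at t = k*100 + 60 for k=0,1,2,...
Need k*100+60 < 473 → k < 4.130
k ∈ {0, ..., 4} → 5 starts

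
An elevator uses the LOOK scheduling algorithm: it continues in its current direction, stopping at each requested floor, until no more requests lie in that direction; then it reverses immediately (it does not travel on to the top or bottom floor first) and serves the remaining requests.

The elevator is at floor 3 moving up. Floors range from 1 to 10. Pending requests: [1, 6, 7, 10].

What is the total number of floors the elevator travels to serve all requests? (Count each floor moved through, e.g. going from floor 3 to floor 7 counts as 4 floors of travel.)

Start at floor 3 moving up, LOOK stop order: [6, 7, 10, 1]
  3 → 6: |6-3| = 3, total = 3
  6 → 7: |7-6| = 1, total = 4
  7 → 10: |10-7| = 3, total = 7
  10 → 1: |1-10| = 9, total = 16

Answer: 16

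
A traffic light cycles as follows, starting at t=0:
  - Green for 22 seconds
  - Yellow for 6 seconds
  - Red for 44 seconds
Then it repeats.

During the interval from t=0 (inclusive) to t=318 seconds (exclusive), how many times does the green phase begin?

Cycle = 22+6+44 = 72s
green phase starts at t = k*72 + 0 for k=0,1,2,...
Need k*72+0 < 318 → k < 4.417
k ∈ {0, ..., 4} → 5 starts

Answer: 5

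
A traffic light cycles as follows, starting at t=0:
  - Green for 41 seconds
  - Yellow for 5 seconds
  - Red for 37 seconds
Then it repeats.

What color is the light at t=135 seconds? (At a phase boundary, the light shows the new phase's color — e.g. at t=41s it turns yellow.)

Answer: red

Derivation:
Cycle length = 41 + 5 + 37 = 83s
t = 135, phase_t = 135 mod 83 = 52
52 >= 46 → RED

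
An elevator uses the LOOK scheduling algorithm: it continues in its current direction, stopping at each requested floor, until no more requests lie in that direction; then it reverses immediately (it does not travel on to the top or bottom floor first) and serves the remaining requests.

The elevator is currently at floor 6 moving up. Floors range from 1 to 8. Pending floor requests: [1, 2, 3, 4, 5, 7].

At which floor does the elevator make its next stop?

Answer: 7

Derivation:
Current floor: 6, direction: up
Requests above: [7]
Requests below: [1, 2, 3, 4, 5]
Moving up and requests lie above → nearest above is min([7]) = 7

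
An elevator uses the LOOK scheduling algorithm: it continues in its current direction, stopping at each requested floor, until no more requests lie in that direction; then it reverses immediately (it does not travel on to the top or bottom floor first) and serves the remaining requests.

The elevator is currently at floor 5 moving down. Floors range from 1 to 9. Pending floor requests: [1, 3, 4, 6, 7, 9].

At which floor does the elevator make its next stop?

Answer: 4

Derivation:
Current floor: 5, direction: down
Requests above: [6, 7, 9]
Requests below: [1, 3, 4]
Moving down and requests lie below → nearest below is max([1, 3, 4]) = 4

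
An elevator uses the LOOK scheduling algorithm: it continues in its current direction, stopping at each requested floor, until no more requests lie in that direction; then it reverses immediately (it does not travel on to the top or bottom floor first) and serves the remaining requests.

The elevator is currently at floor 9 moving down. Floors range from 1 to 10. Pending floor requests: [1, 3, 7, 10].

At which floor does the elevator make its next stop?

Answer: 7

Derivation:
Current floor: 9, direction: down
Requests above: [10]
Requests below: [1, 3, 7]
Moving down and requests lie below → nearest below is max([1, 3, 7]) = 7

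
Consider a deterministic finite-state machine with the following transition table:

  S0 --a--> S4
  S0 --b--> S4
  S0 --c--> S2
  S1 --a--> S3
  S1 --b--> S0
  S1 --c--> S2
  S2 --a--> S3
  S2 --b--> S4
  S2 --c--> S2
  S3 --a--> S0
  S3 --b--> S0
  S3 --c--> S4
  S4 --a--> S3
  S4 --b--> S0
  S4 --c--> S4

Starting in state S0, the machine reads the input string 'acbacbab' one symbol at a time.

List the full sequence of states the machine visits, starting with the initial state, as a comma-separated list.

Answer: S0, S4, S4, S0, S4, S4, S0, S4, S0

Derivation:
Start: S0
  read 'a': S0 --a--> S4
  read 'c': S4 --c--> S4
  read 'b': S4 --b--> S0
  read 'a': S0 --a--> S4
  read 'c': S4 --c--> S4
  read 'b': S4 --b--> S0
  read 'a': S0 --a--> S4
  read 'b': S4 --b--> S0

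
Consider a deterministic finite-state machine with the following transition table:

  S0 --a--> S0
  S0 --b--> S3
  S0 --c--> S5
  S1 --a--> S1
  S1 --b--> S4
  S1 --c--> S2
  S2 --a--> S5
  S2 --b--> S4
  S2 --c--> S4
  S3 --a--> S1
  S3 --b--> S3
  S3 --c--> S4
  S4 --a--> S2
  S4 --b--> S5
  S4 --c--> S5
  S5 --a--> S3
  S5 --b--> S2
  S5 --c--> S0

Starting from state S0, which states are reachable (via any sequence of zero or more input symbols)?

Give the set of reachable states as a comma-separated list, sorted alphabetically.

Answer: S0, S1, S2, S3, S4, S5

Derivation:
BFS from S0:
  visit S0: S0--a-->S0 (seen), S0--b-->S3 (new), S0--c-->S5 (new)
  visit S3: S3--a-->S1 (new), S3--b-->S3 (seen), S3--c-->S4 (new)
  visit S5: S5--a-->S3 (seen), S5--b-->S2 (new), S5--c-->S0 (seen)
  visit S1: S1--a-->S1 (seen), S1--b-->S4 (seen), S1--c-->S2 (seen)
  visit S4: S4--a-->S2 (seen), S4--b-->S5 (seen), S4--c-->S5 (seen)
  visit S2: S2--a-->S5 (seen), S2--b-->S4 (seen), S2--c-->S4 (seen)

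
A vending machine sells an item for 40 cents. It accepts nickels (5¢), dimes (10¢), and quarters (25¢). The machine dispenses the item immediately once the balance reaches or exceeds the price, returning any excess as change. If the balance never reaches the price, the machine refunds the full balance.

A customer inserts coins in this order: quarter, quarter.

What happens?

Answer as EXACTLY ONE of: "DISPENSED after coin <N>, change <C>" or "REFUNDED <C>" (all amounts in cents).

Price: 40¢
Coin 1 (quarter, 25¢): balance = 25¢
Coin 2 (quarter, 25¢): balance = 50¢
  → balance >= price → DISPENSE, change = 50 - 40 = 10¢

Answer: DISPENSED after coin 2, change 10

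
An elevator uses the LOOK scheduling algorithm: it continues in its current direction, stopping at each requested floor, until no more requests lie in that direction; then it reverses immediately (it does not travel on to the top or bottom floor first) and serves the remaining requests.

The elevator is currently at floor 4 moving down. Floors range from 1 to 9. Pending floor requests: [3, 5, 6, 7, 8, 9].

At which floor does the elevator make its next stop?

Current floor: 4, direction: down
Requests above: [5, 6, 7, 8, 9]
Requests below: [3]
Moving down and requests lie below → nearest below is max([3]) = 3

Answer: 3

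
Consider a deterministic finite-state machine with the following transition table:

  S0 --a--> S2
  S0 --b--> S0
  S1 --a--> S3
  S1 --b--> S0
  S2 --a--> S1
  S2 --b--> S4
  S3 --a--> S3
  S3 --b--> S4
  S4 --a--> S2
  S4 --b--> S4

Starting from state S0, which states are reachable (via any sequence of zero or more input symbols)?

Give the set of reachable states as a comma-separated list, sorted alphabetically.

Answer: S0, S1, S2, S3, S4

Derivation:
BFS from S0:
  visit S0: S0--a-->S2 (new), S0--b-->S0 (seen)
  visit S2: S2--a-->S1 (new), S2--b-->S4 (new)
  visit S1: S1--a-->S3 (new), S1--b-->S0 (seen)
  visit S4: S4--a-->S2 (seen), S4--b-->S4 (seen)
  visit S3: S3--a-->S3 (seen), S3--b-->S4 (seen)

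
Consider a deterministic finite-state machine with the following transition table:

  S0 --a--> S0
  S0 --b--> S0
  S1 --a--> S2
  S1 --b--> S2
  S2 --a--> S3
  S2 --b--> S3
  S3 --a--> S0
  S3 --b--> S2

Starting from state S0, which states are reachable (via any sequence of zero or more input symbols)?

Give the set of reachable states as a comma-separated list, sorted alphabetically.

Answer: S0

Derivation:
BFS from S0:
  visit S0: S0--a-->S0 (seen), S0--b-->S0 (seen)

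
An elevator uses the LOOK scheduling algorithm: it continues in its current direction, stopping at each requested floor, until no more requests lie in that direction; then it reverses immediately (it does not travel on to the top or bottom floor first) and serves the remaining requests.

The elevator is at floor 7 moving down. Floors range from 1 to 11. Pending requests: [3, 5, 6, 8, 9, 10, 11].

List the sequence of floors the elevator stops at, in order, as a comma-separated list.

Answer: 6, 5, 3, 8, 9, 10, 11

Derivation:
Current: 7, moving DOWN
Serve below first (descending): [6, 5, 3]
Then reverse, serve above (ascending): [8, 9, 10, 11]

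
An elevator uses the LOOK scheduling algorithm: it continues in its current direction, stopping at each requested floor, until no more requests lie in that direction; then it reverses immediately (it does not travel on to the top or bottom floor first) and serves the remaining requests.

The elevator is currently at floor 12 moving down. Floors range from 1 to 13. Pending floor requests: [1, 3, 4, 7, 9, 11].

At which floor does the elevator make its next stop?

Answer: 11

Derivation:
Current floor: 12, direction: down
Requests above: []
Requests below: [1, 3, 4, 7, 9, 11]
Moving down and requests lie below → nearest below is max([1, 3, 4, 7, 9, 11]) = 11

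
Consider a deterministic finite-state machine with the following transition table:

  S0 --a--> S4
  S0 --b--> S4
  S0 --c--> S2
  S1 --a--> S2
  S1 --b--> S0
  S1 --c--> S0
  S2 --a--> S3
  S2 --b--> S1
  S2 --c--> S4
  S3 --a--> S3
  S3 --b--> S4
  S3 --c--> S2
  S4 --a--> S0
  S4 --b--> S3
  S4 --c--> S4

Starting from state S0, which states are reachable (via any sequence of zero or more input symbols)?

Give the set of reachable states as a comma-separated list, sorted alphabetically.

Answer: S0, S1, S2, S3, S4

Derivation:
BFS from S0:
  visit S0: S0--a-->S4 (new), S0--b-->S4 (seen), S0--c-->S2 (new)
  visit S4: S4--a-->S0 (seen), S4--b-->S3 (new), S4--c-->S4 (seen)
  visit S2: S2--a-->S3 (seen), S2--b-->S1 (new), S2--c-->S4 (seen)
  visit S3: S3--a-->S3 (seen), S3--b-->S4 (seen), S3--c-->S2 (seen)
  visit S1: S1--a-->S2 (seen), S1--b-->S0 (seen), S1--c-->S0 (seen)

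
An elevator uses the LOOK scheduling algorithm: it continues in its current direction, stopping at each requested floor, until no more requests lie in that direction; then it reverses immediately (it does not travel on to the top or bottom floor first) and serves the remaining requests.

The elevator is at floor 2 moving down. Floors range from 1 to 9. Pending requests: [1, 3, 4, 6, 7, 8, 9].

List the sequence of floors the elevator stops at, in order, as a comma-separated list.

Answer: 1, 3, 4, 6, 7, 8, 9

Derivation:
Current: 2, moving DOWN
Serve below first (descending): [1]
Then reverse, serve above (ascending): [3, 4, 6, 7, 8, 9]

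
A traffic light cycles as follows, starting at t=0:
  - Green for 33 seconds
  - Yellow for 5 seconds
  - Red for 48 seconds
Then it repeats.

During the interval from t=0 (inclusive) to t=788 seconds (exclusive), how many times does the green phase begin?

Answer: 10

Derivation:
Cycle = 33+5+48 = 86s
green phase starts at t = k*86 + 0 for k=0,1,2,...
Need k*86+0 < 788 → k < 9.163
k ∈ {0, ..., 9} → 10 starts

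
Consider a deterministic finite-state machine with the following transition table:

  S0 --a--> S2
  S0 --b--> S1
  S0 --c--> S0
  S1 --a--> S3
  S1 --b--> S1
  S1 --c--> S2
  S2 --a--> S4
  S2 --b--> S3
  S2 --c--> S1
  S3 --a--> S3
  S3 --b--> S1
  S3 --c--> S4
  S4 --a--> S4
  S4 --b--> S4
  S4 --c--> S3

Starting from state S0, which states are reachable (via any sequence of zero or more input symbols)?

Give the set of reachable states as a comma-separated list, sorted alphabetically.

BFS from S0:
  visit S0: S0--a-->S2 (new), S0--b-->S1 (new), S0--c-->S0 (seen)
  visit S2: S2--a-->S4 (new), S2--b-->S3 (new), S2--c-->S1 (seen)
  visit S1: S1--a-->S3 (seen), S1--b-->S1 (seen), S1--c-->S2 (seen)
  visit S4: S4--a-->S4 (seen), S4--b-->S4 (seen), S4--c-->S3 (seen)
  visit S3: S3--a-->S3 (seen), S3--b-->S1 (seen), S3--c-->S4 (seen)

Answer: S0, S1, S2, S3, S4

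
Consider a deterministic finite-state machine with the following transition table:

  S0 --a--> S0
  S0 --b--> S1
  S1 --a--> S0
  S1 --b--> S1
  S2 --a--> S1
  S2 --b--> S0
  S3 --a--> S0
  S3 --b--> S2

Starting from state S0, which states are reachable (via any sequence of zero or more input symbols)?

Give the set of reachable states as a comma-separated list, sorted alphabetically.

Answer: S0, S1

Derivation:
BFS from S0:
  visit S0: S0--a-->S0 (seen), S0--b-->S1 (new)
  visit S1: S1--a-->S0 (seen), S1--b-->S1 (seen)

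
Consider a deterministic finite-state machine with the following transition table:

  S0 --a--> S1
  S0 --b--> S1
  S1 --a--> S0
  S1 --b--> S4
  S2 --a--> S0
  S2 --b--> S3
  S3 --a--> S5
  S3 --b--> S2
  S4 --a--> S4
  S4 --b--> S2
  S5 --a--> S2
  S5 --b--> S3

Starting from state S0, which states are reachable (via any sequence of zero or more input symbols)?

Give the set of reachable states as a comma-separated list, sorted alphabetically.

Answer: S0, S1, S2, S3, S4, S5

Derivation:
BFS from S0:
  visit S0: S0--a-->S1 (new), S0--b-->S1 (seen)
  visit S1: S1--a-->S0 (seen), S1--b-->S4 (new)
  visit S4: S4--a-->S4 (seen), S4--b-->S2 (new)
  visit S2: S2--a-->S0 (seen), S2--b-->S3 (new)
  visit S3: S3--a-->S5 (new), S3--b-->S2 (seen)
  visit S5: S5--a-->S2 (seen), S5--b-->S3 (seen)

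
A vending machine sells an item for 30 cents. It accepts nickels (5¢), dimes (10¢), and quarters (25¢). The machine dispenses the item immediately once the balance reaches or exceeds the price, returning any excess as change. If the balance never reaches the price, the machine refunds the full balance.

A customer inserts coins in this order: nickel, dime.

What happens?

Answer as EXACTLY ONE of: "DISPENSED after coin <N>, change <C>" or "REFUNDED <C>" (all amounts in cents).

Answer: REFUNDED 15

Derivation:
Price: 30¢
Coin 1 (nickel, 5¢): balance = 5¢
Coin 2 (dime, 10¢): balance = 15¢
All coins inserted, balance 15¢ < price 30¢ → REFUND 15¢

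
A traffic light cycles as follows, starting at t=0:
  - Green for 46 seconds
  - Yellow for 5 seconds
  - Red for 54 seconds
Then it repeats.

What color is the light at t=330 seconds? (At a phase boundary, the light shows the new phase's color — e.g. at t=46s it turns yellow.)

Cycle length = 46 + 5 + 54 = 105s
t = 330, phase_t = 330 mod 105 = 15
15 < 46 (green end) → GREEN

Answer: green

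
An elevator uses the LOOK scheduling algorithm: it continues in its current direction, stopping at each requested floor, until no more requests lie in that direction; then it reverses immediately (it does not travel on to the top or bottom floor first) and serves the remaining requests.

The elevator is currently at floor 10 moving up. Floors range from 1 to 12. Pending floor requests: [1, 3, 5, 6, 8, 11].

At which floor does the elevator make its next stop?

Current floor: 10, direction: up
Requests above: [11]
Requests below: [1, 3, 5, 6, 8]
Moving up and requests lie above → nearest above is min([11]) = 11

Answer: 11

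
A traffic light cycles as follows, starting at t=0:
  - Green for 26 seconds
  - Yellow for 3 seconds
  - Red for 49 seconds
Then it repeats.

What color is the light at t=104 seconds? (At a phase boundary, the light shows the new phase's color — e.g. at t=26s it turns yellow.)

Cycle length = 26 + 3 + 49 = 78s
t = 104, phase_t = 104 mod 78 = 26
26 <= 26 < 29 (yellow end) → YELLOW

Answer: yellow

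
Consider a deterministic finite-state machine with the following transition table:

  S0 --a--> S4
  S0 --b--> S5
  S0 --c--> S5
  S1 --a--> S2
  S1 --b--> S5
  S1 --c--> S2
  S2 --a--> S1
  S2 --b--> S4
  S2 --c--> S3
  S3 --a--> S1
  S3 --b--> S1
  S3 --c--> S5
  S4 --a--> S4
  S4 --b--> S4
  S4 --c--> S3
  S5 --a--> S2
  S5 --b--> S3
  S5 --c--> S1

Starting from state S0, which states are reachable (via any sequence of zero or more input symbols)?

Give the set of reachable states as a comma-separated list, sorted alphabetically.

Answer: S0, S1, S2, S3, S4, S5

Derivation:
BFS from S0:
  visit S0: S0--a-->S4 (new), S0--b-->S5 (new), S0--c-->S5 (seen)
  visit S4: S4--a-->S4 (seen), S4--b-->S4 (seen), S4--c-->S3 (new)
  visit S5: S5--a-->S2 (new), S5--b-->S3 (seen), S5--c-->S1 (new)
  visit S3: S3--a-->S1 (seen), S3--b-->S1 (seen), S3--c-->S5 (seen)
  visit S2: S2--a-->S1 (seen), S2--b-->S4 (seen), S2--c-->S3 (seen)
  visit S1: S1--a-->S2 (seen), S1--b-->S5 (seen), S1--c-->S2 (seen)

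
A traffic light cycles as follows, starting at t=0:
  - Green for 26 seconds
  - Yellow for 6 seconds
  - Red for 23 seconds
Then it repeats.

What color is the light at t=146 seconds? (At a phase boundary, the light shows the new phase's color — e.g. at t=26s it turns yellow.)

Cycle length = 26 + 6 + 23 = 55s
t = 146, phase_t = 146 mod 55 = 36
36 >= 32 → RED

Answer: red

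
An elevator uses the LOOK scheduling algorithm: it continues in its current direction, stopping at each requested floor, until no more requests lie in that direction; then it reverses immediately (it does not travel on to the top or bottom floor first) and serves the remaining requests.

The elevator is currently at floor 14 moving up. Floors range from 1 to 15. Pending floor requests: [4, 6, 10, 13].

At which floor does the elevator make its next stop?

Answer: 13

Derivation:
Current floor: 14, direction: up
Requests above: []
Requests below: [4, 6, 10, 13]
Moving up but no requests above → reverse; nearest below is max([4, 6, 10, 13]) = 13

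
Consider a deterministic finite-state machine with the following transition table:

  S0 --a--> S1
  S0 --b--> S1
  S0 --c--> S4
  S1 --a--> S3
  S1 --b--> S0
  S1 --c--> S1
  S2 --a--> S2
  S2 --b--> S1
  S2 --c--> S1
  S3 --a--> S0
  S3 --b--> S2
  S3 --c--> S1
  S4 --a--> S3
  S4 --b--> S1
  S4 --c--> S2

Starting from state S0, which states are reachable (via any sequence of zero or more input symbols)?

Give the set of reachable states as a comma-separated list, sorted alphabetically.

Answer: S0, S1, S2, S3, S4

Derivation:
BFS from S0:
  visit S0: S0--a-->S1 (new), S0--b-->S1 (seen), S0--c-->S4 (new)
  visit S1: S1--a-->S3 (new), S1--b-->S0 (seen), S1--c-->S1 (seen)
  visit S4: S4--a-->S3 (seen), S4--b-->S1 (seen), S4--c-->S2 (new)
  visit S3: S3--a-->S0 (seen), S3--b-->S2 (seen), S3--c-->S1 (seen)
  visit S2: S2--a-->S2 (seen), S2--b-->S1 (seen), S2--c-->S1 (seen)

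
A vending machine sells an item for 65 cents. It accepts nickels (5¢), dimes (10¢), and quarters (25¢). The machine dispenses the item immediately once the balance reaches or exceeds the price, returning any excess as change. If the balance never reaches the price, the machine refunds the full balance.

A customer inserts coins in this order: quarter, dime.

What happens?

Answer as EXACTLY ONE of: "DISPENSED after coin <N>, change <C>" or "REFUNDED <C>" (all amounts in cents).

Price: 65¢
Coin 1 (quarter, 25¢): balance = 25¢
Coin 2 (dime, 10¢): balance = 35¢
All coins inserted, balance 35¢ < price 65¢ → REFUND 35¢

Answer: REFUNDED 35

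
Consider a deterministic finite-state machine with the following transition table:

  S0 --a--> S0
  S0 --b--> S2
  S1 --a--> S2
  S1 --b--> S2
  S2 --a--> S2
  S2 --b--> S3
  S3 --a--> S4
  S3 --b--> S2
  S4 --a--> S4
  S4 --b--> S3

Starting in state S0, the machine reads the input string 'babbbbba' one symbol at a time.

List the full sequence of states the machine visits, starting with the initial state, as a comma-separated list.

Answer: S0, S2, S2, S3, S2, S3, S2, S3, S4

Derivation:
Start: S0
  read 'b': S0 --b--> S2
  read 'a': S2 --a--> S2
  read 'b': S2 --b--> S3
  read 'b': S3 --b--> S2
  read 'b': S2 --b--> S3
  read 'b': S3 --b--> S2
  read 'b': S2 --b--> S3
  read 'a': S3 --a--> S4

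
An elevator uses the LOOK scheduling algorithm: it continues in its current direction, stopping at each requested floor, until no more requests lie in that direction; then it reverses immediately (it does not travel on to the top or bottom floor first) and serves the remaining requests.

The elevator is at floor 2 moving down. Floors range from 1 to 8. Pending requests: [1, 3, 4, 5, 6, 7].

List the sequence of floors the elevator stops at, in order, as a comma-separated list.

Answer: 1, 3, 4, 5, 6, 7

Derivation:
Current: 2, moving DOWN
Serve below first (descending): [1]
Then reverse, serve above (ascending): [3, 4, 5, 6, 7]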